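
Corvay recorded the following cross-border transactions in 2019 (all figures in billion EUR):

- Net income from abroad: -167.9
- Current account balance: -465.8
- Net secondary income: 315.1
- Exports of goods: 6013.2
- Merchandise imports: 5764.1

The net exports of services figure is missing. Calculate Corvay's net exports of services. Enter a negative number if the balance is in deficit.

-862.1

Current account = goods balance + services balance + net primary income + net secondary income
Sum of the known components = 396.3
Net exports of services = CA - (known components) = -465.8 - 396.3 = -862.1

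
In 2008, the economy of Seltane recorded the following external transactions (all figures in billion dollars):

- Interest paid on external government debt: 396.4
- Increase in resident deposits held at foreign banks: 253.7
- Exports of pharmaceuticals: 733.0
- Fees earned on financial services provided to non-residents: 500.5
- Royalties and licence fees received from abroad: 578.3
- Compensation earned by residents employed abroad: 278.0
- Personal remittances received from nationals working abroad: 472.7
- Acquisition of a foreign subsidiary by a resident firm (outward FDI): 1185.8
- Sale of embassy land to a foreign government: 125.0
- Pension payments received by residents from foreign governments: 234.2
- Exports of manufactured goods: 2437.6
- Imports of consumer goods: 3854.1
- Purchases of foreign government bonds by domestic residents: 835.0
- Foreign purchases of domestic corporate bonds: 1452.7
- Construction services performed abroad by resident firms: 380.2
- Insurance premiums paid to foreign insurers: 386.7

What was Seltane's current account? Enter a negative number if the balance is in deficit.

Goods: -3854.1 + 2437.6 + 733.0 = -683.5
Services: -386.7 + 578.3 + 380.2 + 500.5 = 1072.3
Primary income: 278.0 - 396.4 = -118.4
Secondary income: 234.2 + 472.7 = 706.9
Current account = (-683.5) + 1072.3 + (-118.4) + 706.9 = 977.3
(Excluded from the current account — financial account: increase in resident deposits held at foreign banks 253.7, acquisition of a foreign subsidiary by a resident firm (outward FDI) 1185.8, purchases of foreign government bonds by domestic residents 835.0, foreign purchases of domestic corporate bonds 1452.7; capital account: sale of embassy land to a foreign government 125.0.)

977.3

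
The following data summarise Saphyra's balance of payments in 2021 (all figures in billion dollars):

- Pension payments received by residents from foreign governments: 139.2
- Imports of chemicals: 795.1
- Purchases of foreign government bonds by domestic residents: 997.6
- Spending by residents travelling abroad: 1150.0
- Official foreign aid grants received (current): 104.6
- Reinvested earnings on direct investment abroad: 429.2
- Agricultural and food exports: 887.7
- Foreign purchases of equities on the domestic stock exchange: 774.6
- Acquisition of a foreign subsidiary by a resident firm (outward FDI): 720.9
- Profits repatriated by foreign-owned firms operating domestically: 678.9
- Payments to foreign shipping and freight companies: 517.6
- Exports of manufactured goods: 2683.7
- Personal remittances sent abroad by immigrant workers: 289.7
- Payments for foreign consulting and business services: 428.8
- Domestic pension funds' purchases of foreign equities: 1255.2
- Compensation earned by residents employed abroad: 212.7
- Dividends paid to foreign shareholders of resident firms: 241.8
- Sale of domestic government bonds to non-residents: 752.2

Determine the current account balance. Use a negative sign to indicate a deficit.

355.2

Goods: -795.1 + 887.7 + 2683.7 = 2776.3
Services: -517.6 - 1150.0 - 428.8 = -2096.4
Primary income: -678.9 - 241.8 + 212.7 + 429.2 = -278.8
Secondary income: 139.2 - 289.7 + 104.6 = -45.9
Current account = 2776.3 + (-2096.4) + (-278.8) + (-45.9) = 355.2
(Excluded from the current account — financial account: purchases of foreign government bonds by domestic residents 997.6, foreign purchases of equities on the domestic stock exchange 774.6, acquisition of a foreign subsidiary by a resident firm (outward FDI) 720.9, domestic pension funds' purchases of foreign equities 1255.2, sale of domestic government bonds to non-residents 752.2.)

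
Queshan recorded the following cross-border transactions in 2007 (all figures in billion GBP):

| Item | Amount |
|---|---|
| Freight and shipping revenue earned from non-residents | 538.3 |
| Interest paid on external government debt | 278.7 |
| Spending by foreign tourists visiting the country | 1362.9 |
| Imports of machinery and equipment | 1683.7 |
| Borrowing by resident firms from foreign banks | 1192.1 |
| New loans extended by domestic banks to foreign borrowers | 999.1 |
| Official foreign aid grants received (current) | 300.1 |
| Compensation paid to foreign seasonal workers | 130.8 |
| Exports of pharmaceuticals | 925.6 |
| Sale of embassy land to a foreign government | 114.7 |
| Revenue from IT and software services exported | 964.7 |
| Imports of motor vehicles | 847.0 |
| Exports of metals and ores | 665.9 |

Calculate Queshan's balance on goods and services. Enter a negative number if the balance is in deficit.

1926.7

Goods: -847.0 + 925.6 + 665.9 - 1683.7 = -939.2
Services: 1362.9 + 538.3 + 964.7 = 2865.9
Trade balance = -939.2 + 2865.9 = 1926.7
(Excluded from the trade balance — primary income: interest paid on external government debt 278.7, compensation paid to foreign seasonal workers 130.8; financial account: borrowing by resident firms from foreign banks 1192.1, new loans extended by domestic banks to foreign borrowers 999.1; secondary income: official foreign aid grants received (current) 300.1; capital account: sale of embassy land to a foreign government 114.7.)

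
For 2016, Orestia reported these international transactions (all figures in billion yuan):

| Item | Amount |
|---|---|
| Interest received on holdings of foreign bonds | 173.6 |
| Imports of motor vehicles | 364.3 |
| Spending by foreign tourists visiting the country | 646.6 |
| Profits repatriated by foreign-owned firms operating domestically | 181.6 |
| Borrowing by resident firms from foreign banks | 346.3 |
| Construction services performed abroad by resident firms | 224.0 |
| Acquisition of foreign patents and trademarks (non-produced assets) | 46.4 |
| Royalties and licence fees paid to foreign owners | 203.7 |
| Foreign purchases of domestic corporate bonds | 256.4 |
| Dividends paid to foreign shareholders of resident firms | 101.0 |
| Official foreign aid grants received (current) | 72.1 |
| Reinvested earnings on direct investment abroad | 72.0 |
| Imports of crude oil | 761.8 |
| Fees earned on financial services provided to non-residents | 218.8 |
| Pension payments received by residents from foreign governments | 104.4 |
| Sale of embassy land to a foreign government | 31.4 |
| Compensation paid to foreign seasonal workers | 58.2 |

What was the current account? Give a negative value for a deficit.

-159.1

Goods: -761.8 - 364.3 = -1126.1
Services: -203.7 + 646.6 + 218.8 + 224.0 = 885.7
Primary income: -101.0 + 72.0 + 173.6 - 58.2 - 181.6 = -95.2
Secondary income: 104.4 + 72.1 = 176.5
Current account = (-1126.1) + 885.7 + (-95.2) + 176.5 = -159.1
(Excluded from the current account — financial account: borrowing by resident firms from foreign banks 346.3, foreign purchases of domestic corporate bonds 256.4; capital account: acquisition of foreign patents and trademarks (non-produced assets) 46.4, sale of embassy land to a foreign government 31.4.)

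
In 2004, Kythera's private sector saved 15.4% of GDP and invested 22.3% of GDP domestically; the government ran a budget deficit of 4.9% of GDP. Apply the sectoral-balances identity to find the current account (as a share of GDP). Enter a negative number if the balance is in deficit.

-11.8

By the sectoral-balances identity, CA = (S_private - I) + (T - G).
Private balance = 15.4 - 22.3 = -6.9
Government balance (T - G) = -4.9
CA = -6.9 + (-4.9) = -11.8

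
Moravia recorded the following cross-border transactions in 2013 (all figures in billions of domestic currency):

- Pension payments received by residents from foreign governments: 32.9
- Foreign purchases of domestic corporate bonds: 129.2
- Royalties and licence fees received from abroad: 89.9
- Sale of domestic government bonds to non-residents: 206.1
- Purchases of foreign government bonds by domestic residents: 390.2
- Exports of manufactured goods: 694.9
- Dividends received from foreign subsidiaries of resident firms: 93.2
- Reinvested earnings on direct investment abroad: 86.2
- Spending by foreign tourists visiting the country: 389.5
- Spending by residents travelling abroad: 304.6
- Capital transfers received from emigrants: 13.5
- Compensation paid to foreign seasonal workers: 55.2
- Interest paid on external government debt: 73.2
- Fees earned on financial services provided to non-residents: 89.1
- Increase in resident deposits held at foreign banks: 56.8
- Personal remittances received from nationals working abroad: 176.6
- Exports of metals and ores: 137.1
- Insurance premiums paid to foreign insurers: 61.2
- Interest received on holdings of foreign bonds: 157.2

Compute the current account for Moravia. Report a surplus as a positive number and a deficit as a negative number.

Goods: 137.1 + 694.9 = 832.0
Services: 89.9 - 61.2 + 389.5 - 304.6 + 89.1 = 202.7
Primary income: -73.2 - 55.2 + 157.2 + 93.2 + 86.2 = 208.2
Secondary income: 32.9 + 176.6 = 209.5
Current account = 832.0 + 202.7 + 208.2 + 209.5 = 1452.4
(Excluded from the current account — financial account: foreign purchases of domestic corporate bonds 129.2, sale of domestic government bonds to non-residents 206.1, purchases of foreign government bonds by domestic residents 390.2, increase in resident deposits held at foreign banks 56.8; capital account: capital transfers received from emigrants 13.5.)

1452.4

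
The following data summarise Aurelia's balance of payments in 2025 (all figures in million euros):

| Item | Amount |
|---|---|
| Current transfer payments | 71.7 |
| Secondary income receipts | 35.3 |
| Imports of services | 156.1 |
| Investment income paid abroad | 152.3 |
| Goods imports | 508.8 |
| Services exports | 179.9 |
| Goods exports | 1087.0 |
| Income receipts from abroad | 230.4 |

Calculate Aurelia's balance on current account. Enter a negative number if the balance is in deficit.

643.7

Goods balance = 1087.0 - 508.8 = 578.2
Services balance = 179.9 - 156.1 = 23.8
Trade balance (goods + services) = 578.2 + 23.8 = 602.0
Net primary income = 230.4 - 152.3 = 78.1
Net secondary income = 35.3 - 71.7 = -36.4
Current account = 602.0 + 78.1 + (-36.4) = 643.7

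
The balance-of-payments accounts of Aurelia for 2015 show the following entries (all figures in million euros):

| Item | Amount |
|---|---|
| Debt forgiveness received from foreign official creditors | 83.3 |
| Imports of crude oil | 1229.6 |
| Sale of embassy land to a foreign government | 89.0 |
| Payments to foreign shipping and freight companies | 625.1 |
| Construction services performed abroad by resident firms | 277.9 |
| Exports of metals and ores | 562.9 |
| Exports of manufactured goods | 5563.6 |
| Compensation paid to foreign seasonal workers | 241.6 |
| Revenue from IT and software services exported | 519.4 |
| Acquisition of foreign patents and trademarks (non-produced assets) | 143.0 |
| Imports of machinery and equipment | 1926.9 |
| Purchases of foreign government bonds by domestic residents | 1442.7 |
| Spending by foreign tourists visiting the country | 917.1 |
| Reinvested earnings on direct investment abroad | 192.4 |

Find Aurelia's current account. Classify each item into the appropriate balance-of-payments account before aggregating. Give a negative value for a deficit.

4010.1

Goods: -1926.9 + 5563.6 - 1229.6 + 562.9 = 2970.0
Services: 277.9 - 625.1 + 917.1 + 519.4 = 1089.3
Primary income: -241.6 + 192.4 = -49.2
Current account = 2970.0 + 1089.3 + (-49.2) = 4010.1
(Excluded from the current account — capital account: debt forgiveness received from foreign official creditors 83.3, sale of embassy land to a foreign government 89.0, acquisition of foreign patents and trademarks (non-produced assets) 143.0; financial account: purchases of foreign government bonds by domestic residents 1442.7.)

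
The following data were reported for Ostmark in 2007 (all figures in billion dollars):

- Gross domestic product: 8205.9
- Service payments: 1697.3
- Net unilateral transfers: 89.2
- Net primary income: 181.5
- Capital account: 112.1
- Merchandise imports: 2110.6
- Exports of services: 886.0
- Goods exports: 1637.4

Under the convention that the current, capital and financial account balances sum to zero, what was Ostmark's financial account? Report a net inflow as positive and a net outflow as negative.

Goods balance = 1637.4 - 2110.6 = -473.2
Services balance = 886.0 - 1697.3 = -811.3
Trade balance (goods + services) = -473.2 + (-811.3) = -1284.5
Net primary income = 181.5
Net secondary income = 89.2
Current account = -1284.5 + 181.5 + 89.2 = -1013.8
Financial account = -(-1013.8 + 112.1) = 901.7

901.7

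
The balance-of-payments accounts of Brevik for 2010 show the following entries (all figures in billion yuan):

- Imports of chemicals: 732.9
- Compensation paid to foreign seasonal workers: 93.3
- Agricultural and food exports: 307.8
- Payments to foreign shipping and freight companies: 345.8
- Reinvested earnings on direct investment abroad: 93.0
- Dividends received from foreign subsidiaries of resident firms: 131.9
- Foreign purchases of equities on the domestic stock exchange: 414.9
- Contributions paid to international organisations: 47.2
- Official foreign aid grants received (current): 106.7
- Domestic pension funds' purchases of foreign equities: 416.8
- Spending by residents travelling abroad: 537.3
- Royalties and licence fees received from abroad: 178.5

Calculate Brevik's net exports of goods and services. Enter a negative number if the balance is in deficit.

Goods: -732.9 + 307.8 = -425.1
Services: 178.5 - 345.8 - 537.3 = -704.6
Trade balance = -425.1 + (-704.6) = -1129.7
(Excluded from the trade balance — primary income: compensation paid to foreign seasonal workers 93.3, reinvested earnings on direct investment abroad 93.0, dividends received from foreign subsidiaries of resident firms 131.9; financial account: foreign purchases of equities on the domestic stock exchange 414.9, domestic pension funds' purchases of foreign equities 416.8; secondary income: contributions paid to international organisations 47.2, official foreign aid grants received (current) 106.7.)

-1129.7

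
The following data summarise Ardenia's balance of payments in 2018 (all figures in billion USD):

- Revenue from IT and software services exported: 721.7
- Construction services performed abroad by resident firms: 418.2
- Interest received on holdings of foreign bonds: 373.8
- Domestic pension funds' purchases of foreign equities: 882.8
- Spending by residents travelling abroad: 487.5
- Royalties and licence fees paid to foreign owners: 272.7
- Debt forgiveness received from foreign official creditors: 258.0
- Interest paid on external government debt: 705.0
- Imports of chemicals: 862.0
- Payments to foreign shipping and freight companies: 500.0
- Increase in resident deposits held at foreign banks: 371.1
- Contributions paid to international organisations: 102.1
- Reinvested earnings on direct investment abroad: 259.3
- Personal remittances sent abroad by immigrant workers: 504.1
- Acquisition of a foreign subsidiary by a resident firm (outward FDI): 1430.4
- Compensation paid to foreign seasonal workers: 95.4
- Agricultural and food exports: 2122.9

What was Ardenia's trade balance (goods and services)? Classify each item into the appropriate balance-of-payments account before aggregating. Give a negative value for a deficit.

Goods: 2122.9 - 862.0 = 1260.9
Services: -487.5 - 272.7 - 500.0 + 418.2 + 721.7 = -120.3
Trade balance = 1260.9 + (-120.3) = 1140.6
(Excluded from the trade balance — primary income: interest received on holdings of foreign bonds 373.8, interest paid on external government debt 705.0, reinvested earnings on direct investment abroad 259.3, compensation paid to foreign seasonal workers 95.4; financial account: domestic pension funds' purchases of foreign equities 882.8, increase in resident deposits held at foreign banks 371.1, acquisition of a foreign subsidiary by a resident firm (outward FDI) 1430.4; capital account: debt forgiveness received from foreign official creditors 258.0; secondary income: contributions paid to international organisations 102.1, personal remittances sent abroad by immigrant workers 504.1.)

1140.6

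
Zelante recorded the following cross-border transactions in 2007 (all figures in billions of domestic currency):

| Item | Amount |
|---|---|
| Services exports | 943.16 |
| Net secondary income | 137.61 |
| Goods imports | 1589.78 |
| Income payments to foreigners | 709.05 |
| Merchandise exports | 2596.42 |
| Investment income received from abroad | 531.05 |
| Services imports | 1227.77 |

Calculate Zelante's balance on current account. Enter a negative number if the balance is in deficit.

681.64

Goods balance = 2596.42 - 1589.78 = 1006.64
Services balance = 943.16 - 1227.77 = -284.61
Trade balance (goods + services) = 1006.64 + (-284.61) = 722.03
Net primary income = 531.05 - 709.05 = -178.00
Net secondary income = 137.61
Current account = 722.03 + (-178.00) + 137.61 = 681.64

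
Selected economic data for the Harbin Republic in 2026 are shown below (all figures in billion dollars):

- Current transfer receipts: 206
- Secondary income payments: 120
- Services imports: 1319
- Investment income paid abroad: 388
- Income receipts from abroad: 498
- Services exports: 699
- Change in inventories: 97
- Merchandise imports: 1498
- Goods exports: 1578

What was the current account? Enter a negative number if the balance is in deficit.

Goods balance = 1578 - 1498 = 80
Services balance = 699 - 1319 = -620
Trade balance (goods + services) = 80 + (-620) = -540
Net primary income = 498 - 388 = 110
Net secondary income = 206 - 120 = 86
Current account = -540 + 110 + 86 = -344

-344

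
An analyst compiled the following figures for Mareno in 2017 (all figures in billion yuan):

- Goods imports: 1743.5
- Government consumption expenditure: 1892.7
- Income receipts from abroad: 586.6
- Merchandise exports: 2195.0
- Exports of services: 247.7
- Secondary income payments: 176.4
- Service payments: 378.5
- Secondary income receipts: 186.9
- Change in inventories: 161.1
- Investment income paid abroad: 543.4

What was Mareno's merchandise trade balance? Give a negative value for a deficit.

451.5

Goods balance = 2195.0 - 1743.5 = 451.5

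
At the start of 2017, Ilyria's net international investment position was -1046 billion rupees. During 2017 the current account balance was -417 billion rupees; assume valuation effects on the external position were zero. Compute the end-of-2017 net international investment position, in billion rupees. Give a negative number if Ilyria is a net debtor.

-1463

With no valuation effects, change in NIIP = current account = -417
End-of-year NIIP = -1046 + (-417) = -1463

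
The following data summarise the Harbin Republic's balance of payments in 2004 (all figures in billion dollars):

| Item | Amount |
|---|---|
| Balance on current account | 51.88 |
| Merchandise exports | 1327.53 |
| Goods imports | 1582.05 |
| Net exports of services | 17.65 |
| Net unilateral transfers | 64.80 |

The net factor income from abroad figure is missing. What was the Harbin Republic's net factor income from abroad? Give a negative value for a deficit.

223.95

Current account = goods balance + services balance + net primary income + net secondary income
Sum of the known components = -172.07
Net factor income from abroad = CA - (known components) = 51.88 - (-172.07) = 223.95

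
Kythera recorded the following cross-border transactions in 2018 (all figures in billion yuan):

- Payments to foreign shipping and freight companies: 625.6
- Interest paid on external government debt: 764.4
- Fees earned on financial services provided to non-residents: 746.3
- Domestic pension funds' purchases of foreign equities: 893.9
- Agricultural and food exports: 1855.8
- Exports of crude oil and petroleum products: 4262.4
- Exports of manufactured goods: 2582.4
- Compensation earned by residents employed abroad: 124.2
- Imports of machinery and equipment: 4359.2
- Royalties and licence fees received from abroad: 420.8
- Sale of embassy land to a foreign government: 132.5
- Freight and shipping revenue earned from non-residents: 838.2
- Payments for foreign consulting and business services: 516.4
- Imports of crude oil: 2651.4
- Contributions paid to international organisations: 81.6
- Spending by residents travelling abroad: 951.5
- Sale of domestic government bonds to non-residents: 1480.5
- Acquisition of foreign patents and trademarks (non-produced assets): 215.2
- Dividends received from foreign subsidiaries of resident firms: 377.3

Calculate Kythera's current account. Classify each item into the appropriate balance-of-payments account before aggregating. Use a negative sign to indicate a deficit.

1257.3

Goods: 2582.4 - 4359.2 + 1855.8 + 4262.4 - 2651.4 = 1690.0
Services: -951.5 + 746.3 - 516.4 - 625.6 + 420.8 + 838.2 = -88.2
Primary income: 377.3 + 124.2 - 764.4 = -262.9
Secondary income: -81.6
Current account = 1690.0 + (-88.2) + (-262.9) + (-81.6) = 1257.3
(Excluded from the current account — financial account: domestic pension funds' purchases of foreign equities 893.9, sale of domestic government bonds to non-residents 1480.5; capital account: sale of embassy land to a foreign government 132.5, acquisition of foreign patents and trademarks (non-produced assets) 215.2.)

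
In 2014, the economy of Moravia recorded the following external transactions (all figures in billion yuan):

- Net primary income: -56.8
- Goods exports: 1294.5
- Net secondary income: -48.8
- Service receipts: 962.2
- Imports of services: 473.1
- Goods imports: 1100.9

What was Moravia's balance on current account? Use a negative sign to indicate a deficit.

577.1

Goods balance = 1294.5 - 1100.9 = 193.6
Services balance = 962.2 - 473.1 = 489.1
Trade balance (goods + services) = 193.6 + 489.1 = 682.7
Net primary income = -56.8
Net secondary income = -48.8
Current account = 682.7 + (-56.8) + (-48.8) = 577.1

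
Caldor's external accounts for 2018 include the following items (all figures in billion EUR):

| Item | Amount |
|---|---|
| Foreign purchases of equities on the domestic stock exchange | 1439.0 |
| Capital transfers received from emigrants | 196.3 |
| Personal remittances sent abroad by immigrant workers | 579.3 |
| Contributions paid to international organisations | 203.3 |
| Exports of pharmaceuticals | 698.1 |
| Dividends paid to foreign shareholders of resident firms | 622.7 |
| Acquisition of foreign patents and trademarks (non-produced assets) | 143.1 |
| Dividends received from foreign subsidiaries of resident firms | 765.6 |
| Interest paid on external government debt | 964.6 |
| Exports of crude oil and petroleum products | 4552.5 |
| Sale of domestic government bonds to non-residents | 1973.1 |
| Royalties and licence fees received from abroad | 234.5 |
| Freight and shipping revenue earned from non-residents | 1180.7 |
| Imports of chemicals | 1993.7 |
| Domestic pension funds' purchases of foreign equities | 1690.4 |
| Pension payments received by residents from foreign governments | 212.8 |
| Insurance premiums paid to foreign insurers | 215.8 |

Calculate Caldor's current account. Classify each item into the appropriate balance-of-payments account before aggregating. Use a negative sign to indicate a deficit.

3064.8

Goods: 4552.5 + 698.1 - 1993.7 = 3256.9
Services: 234.5 - 215.8 + 1180.7 = 1199.4
Primary income: 765.6 - 622.7 - 964.6 = -821.7
Secondary income: -579.3 - 203.3 + 212.8 = -569.8
Current account = 3256.9 + 1199.4 + (-821.7) + (-569.8) = 3064.8
(Excluded from the current account — financial account: foreign purchases of equities on the domestic stock exchange 1439.0, sale of domestic government bonds to non-residents 1973.1, domestic pension funds' purchases of foreign equities 1690.4; capital account: capital transfers received from emigrants 196.3, acquisition of foreign patents and trademarks (non-produced assets) 143.1.)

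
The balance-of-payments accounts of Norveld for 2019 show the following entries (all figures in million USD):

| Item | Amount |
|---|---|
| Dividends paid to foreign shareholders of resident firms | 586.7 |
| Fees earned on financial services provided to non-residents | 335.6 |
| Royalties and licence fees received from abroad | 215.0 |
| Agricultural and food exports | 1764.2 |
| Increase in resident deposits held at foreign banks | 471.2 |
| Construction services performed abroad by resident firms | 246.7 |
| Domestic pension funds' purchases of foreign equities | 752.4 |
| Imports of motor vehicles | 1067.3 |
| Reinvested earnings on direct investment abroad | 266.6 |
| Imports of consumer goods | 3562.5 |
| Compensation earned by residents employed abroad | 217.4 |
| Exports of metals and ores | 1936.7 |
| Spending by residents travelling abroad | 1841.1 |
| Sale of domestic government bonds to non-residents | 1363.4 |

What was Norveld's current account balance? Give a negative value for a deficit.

-2075.4

Goods: -1067.3 + 1764.2 + 1936.7 - 3562.5 = -928.9
Services: 215.0 + 246.7 - 1841.1 + 335.6 = -1043.8
Primary income: -586.7 + 217.4 + 266.6 = -102.7
Current account = (-928.9) + (-1043.8) + (-102.7) = -2075.4
(Excluded from the current account — financial account: increase in resident deposits held at foreign banks 471.2, domestic pension funds' purchases of foreign equities 752.4, sale of domestic government bonds to non-residents 1363.4.)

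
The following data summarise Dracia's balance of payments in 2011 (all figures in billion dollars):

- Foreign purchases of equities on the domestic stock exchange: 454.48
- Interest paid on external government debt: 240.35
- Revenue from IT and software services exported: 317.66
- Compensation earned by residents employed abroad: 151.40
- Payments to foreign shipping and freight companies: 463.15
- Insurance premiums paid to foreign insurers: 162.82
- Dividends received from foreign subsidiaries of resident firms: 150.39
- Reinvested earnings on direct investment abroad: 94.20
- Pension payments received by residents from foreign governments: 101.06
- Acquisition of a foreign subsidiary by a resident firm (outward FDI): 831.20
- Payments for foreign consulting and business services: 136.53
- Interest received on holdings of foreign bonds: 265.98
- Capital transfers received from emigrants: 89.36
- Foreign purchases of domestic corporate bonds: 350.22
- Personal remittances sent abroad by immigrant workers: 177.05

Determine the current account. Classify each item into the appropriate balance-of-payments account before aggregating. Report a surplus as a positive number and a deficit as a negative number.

Services: -162.82 - 463.15 - 136.53 + 317.66 = -444.84
Primary income: 151.40 + 94.20 - 240.35 + 150.39 + 265.98 = 421.62
Secondary income: 101.06 - 177.05 = -75.99
Current account = (-444.84) + 421.62 + (-75.99) = -99.21
(Excluded from the current account — financial account: foreign purchases of equities on the domestic stock exchange 454.48, acquisition of a foreign subsidiary by a resident firm (outward FDI) 831.20, foreign purchases of domestic corporate bonds 350.22; capital account: capital transfers received from emigrants 89.36.)

-99.21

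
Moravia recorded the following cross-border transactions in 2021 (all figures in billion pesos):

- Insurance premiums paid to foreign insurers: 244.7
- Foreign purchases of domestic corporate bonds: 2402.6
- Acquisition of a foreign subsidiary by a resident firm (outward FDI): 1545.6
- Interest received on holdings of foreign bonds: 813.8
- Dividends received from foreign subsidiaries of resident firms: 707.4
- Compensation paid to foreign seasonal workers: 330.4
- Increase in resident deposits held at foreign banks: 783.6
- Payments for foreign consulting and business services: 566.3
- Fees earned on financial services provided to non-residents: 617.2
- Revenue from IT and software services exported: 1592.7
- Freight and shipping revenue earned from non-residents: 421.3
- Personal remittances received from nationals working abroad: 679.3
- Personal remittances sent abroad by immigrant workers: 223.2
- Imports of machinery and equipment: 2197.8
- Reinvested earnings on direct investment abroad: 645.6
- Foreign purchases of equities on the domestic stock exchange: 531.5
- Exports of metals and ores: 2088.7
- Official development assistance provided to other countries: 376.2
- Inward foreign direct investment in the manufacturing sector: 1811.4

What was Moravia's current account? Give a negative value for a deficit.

3627.4

Goods: 2088.7 - 2197.8 = -109.1
Services: -244.7 + 421.3 + 1592.7 - 566.3 + 617.2 = 1820.2
Primary income: 645.6 + 707.4 - 330.4 + 813.8 = 1836.4
Secondary income: -376.2 + 679.3 - 223.2 = 79.9
Current account = (-109.1) + 1820.2 + 1836.4 + 79.9 = 3627.4
(Excluded from the current account — financial account: foreign purchases of domestic corporate bonds 2402.6, acquisition of a foreign subsidiary by a resident firm (outward FDI) 1545.6, increase in resident deposits held at foreign banks 783.6, foreign purchases of equities on the domestic stock exchange 531.5, inward foreign direct investment in the manufacturing sector 1811.4.)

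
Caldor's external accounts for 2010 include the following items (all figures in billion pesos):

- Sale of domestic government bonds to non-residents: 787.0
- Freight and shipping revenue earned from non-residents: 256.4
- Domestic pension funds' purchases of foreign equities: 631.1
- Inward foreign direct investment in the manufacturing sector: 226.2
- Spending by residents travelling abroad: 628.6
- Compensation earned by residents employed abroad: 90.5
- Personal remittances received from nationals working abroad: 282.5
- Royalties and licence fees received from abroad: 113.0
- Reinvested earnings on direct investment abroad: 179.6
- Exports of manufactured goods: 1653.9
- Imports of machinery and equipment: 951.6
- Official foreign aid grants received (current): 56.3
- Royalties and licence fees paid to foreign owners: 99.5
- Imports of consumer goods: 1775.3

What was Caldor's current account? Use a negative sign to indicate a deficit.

-822.8

Goods: 1653.9 - 951.6 - 1775.3 = -1073.0
Services: 256.4 + 113.0 - 99.5 - 628.6 = -358.7
Primary income: 90.5 + 179.6 = 270.1
Secondary income: 56.3 + 282.5 = 338.8
Current account = (-1073.0) + (-358.7) + 270.1 + 338.8 = -822.8
(Excluded from the current account — financial account: sale of domestic government bonds to non-residents 787.0, domestic pension funds' purchases of foreign equities 631.1, inward foreign direct investment in the manufacturing sector 226.2.)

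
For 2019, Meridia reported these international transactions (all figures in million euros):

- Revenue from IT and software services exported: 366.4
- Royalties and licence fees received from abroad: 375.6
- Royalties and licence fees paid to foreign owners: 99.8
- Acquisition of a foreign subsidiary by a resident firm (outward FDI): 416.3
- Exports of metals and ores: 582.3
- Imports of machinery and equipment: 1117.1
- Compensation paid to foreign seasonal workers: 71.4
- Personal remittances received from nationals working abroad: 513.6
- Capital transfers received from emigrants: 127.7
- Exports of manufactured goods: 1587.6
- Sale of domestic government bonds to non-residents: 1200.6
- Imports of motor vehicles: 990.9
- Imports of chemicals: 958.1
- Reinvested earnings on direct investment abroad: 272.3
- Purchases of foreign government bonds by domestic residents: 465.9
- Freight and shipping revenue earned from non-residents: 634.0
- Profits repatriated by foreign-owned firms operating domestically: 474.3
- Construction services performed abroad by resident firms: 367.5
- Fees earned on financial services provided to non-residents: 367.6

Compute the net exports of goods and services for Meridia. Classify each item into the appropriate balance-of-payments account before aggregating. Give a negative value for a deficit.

Goods: -1117.1 + 582.3 - 958.1 + 1587.6 - 990.9 = -896.2
Services: 634.0 - 99.8 + 366.4 + 367.5 + 367.6 + 375.6 = 2011.3
Trade balance = -896.2 + 2011.3 = 1115.1
(Excluded from the trade balance — financial account: acquisition of a foreign subsidiary by a resident firm (outward FDI) 416.3, sale of domestic government bonds to non-residents 1200.6, purchases of foreign government bonds by domestic residents 465.9; primary income: compensation paid to foreign seasonal workers 71.4, reinvested earnings on direct investment abroad 272.3, profits repatriated by foreign-owned firms operating domestically 474.3; secondary income: personal remittances received from nationals working abroad 513.6; capital account: capital transfers received from emigrants 127.7.)

1115.1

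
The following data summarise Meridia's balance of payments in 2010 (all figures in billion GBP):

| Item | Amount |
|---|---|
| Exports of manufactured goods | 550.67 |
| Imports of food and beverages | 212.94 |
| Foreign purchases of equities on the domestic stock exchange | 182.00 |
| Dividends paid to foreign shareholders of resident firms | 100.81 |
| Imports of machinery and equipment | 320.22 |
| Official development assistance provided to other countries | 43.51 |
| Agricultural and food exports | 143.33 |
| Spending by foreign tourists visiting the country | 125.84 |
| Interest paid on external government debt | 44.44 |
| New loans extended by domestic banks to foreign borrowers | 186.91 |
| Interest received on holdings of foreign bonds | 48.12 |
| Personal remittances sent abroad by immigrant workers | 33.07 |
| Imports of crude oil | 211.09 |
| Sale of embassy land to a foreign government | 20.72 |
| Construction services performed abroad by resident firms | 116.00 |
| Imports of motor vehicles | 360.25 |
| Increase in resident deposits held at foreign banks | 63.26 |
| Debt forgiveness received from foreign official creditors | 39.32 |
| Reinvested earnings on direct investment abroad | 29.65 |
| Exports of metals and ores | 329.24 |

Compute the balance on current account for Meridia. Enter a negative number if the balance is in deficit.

16.52

Goods: -212.94 + 143.33 - 360.25 + 329.24 + 550.67 - 320.22 - 211.09 = -81.26
Services: 116.00 + 125.84 = 241.84
Primary income: -44.44 + 48.12 + 29.65 - 100.81 = -67.48
Secondary income: -33.07 - 43.51 = -76.58
Current account = (-81.26) + 241.84 + (-67.48) + (-76.58) = 16.52
(Excluded from the current account — financial account: foreign purchases of equities on the domestic stock exchange 182.00, new loans extended by domestic banks to foreign borrowers 186.91, increase in resident deposits held at foreign banks 63.26; capital account: sale of embassy land to a foreign government 20.72, debt forgiveness received from foreign official creditors 39.32.)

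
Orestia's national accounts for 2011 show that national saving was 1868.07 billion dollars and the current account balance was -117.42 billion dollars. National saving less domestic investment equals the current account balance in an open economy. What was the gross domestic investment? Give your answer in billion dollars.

S - I = CA (net lending to the rest of the world).
I = S - CA = 1868.07 - (-117.42) = 1985.49

1985.49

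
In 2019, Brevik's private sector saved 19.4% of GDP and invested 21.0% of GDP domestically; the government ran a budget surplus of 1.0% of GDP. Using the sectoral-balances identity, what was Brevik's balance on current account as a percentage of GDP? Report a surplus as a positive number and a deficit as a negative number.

By the sectoral-balances identity, CA = (S_private - I) + (T - G).
Private balance = 19.4 - 21.0 = -1.6
Government balance (T - G) = 1.0
CA = -1.6 + 1.0 = -0.6

-0.6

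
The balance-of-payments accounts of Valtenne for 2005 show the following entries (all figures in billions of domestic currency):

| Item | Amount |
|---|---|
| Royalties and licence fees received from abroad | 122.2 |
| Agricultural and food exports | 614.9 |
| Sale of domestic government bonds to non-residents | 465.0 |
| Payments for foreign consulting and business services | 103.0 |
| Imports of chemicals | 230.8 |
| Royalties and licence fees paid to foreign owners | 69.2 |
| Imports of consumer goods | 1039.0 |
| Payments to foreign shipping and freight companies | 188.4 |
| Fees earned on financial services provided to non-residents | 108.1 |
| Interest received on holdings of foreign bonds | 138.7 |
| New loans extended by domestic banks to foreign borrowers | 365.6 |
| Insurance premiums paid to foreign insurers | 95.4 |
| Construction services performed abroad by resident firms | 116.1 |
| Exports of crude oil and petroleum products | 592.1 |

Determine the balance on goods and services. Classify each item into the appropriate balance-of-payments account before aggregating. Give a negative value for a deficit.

Goods: 592.1 + 614.9 - 1039.0 - 230.8 = -62.8
Services: -103.0 - 69.2 - 188.4 + 108.1 - 95.4 + 122.2 + 116.1 = -109.6
Trade balance = -62.8 + (-109.6) = -172.4
(Excluded from the trade balance — financial account: sale of domestic government bonds to non-residents 465.0, new loans extended by domestic banks to foreign borrowers 365.6; primary income: interest received on holdings of foreign bonds 138.7.)

-172.4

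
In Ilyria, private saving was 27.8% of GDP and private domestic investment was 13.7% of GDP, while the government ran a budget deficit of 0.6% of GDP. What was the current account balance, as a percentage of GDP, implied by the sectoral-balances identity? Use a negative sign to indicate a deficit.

By the sectoral-balances identity, CA = (S_private - I) + (T - G).
Private balance = 27.8 - 13.7 = 14.1
Government balance (T - G) = -0.6
CA = 14.1 + (-0.6) = 13.5

13.5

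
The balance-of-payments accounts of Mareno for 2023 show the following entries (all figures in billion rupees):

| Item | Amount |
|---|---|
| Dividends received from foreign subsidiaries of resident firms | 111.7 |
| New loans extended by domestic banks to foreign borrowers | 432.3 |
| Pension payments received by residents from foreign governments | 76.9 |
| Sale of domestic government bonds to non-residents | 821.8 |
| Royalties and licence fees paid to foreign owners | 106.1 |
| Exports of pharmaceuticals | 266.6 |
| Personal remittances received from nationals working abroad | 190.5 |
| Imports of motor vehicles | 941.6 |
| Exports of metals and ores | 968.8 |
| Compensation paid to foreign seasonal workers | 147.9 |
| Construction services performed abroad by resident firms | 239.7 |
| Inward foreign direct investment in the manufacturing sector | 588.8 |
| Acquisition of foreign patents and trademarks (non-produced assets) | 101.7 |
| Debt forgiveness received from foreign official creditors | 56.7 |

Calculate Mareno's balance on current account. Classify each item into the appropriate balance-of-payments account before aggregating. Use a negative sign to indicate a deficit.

658.6

Goods: -941.6 + 266.6 + 968.8 = 293.8
Services: 239.7 - 106.1 = 133.6
Primary income: -147.9 + 111.7 = -36.2
Secondary income: 190.5 + 76.9 = 267.4
Current account = 293.8 + 133.6 + (-36.2) + 267.4 = 658.6
(Excluded from the current account — financial account: new loans extended by domestic banks to foreign borrowers 432.3, sale of domestic government bonds to non-residents 821.8, inward foreign direct investment in the manufacturing sector 588.8; capital account: acquisition of foreign patents and trademarks (non-produced assets) 101.7, debt forgiveness received from foreign official creditors 56.7.)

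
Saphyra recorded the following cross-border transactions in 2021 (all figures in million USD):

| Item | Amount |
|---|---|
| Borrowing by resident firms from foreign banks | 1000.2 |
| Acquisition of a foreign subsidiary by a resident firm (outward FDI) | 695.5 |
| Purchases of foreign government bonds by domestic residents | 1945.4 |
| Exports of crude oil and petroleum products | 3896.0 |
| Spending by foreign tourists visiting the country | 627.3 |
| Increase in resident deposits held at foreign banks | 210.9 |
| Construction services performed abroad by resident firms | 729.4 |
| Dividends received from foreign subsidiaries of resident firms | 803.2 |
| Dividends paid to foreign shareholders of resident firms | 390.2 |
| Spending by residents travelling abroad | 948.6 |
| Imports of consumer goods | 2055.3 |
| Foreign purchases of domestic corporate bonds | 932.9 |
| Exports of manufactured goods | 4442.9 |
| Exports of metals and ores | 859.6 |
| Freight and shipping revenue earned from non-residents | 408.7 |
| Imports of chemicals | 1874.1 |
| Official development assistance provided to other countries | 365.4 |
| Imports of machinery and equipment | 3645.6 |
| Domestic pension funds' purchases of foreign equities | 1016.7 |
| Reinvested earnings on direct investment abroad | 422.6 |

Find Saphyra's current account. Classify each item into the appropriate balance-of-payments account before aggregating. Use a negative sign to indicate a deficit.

Goods: 3896.0 - 3645.6 + 4442.9 - 1874.1 + 859.6 - 2055.3 = 1623.5
Services: 729.4 + 408.7 + 627.3 - 948.6 = 816.8
Primary income: 803.2 - 390.2 + 422.6 = 835.6
Secondary income: -365.4
Current account = 1623.5 + 816.8 + 835.6 + (-365.4) = 2910.5
(Excluded from the current account — financial account: borrowing by resident firms from foreign banks 1000.2, acquisition of a foreign subsidiary by a resident firm (outward FDI) 695.5, purchases of foreign government bonds by domestic residents 1945.4, increase in resident deposits held at foreign banks 210.9, foreign purchases of domestic corporate bonds 932.9, domestic pension funds' purchases of foreign equities 1016.7.)

2910.5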